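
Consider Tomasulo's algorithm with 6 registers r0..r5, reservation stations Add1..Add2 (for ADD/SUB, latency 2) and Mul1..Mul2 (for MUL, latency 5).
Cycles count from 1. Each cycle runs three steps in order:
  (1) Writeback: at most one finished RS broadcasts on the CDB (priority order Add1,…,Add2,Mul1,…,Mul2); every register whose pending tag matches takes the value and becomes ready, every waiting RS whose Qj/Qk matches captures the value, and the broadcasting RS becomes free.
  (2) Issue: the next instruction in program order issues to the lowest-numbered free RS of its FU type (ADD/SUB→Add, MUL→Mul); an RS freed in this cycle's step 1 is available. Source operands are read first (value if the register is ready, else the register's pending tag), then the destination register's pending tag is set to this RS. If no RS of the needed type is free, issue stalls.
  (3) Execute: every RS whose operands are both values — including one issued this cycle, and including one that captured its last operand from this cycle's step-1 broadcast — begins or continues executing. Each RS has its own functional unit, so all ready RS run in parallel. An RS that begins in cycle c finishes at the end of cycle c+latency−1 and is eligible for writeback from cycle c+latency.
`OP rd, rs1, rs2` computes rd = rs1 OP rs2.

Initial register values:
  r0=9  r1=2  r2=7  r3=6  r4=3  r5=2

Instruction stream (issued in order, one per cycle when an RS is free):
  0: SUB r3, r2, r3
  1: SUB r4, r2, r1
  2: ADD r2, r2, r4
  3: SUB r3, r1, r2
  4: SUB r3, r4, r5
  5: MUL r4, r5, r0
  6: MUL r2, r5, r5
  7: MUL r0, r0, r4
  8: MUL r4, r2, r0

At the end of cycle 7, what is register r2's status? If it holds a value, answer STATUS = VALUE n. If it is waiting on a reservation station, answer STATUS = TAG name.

STATUS = VALUE 12

  c1: issue SUB r3<-Add1  regs: r0:9,r1:2,r2:7,r3:Add1,r4:3,r5:2
  c2: issue SUB r4<-Add2  regs: r0:9,r1:2,r2:7,r3:Add1,r4:Add2,r5:2
  c3: CDB Add1=1; issue ADD r2<-Add1  regs: r0:9,r1:2,r2:Add1,r3:1,r4:Add2,r5:2
  c4: CDB Add2=5; issue SUB r3<-Add2  regs: r0:9,r1:2,r2:Add1,r3:Add2,r4:5,r5:2
  c5: stall  regs: r0:9,r1:2,r2:Add1,r3:Add2,r4:5,r5:2
  c6: CDB Add1=12; issue SUB r3<-Add1  regs: r0:9,r1:2,r2:12,r3:Add1,r4:5,r5:2
  c7: issue MUL r4<-Mul1  regs: r0:9,r1:2,r2:12,r3:Add1,r4:Mul1,r5:2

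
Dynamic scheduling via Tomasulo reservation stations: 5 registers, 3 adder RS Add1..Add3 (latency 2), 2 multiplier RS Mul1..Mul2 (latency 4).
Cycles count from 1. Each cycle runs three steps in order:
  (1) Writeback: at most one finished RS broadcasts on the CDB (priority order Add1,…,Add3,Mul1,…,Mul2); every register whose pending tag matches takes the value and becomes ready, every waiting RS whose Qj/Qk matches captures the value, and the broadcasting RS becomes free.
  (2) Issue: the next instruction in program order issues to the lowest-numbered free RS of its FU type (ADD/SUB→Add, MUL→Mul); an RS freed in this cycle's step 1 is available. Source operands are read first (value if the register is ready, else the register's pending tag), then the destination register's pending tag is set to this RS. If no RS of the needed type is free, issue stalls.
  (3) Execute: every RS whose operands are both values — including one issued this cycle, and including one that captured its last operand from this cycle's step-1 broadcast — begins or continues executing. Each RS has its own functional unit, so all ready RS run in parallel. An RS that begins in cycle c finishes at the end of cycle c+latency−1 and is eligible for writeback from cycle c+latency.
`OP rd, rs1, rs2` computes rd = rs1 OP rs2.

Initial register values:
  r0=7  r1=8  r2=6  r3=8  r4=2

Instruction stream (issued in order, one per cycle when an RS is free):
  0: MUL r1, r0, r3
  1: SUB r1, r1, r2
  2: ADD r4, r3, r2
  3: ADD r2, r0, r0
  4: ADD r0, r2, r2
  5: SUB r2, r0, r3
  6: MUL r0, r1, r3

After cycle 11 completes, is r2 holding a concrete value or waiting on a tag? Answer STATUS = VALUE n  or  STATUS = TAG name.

  c1: issue MUL r1<-Mul1  regs: r0:7,r1:Mul1,r2:6,r3:8,r4:2
  c2: issue SUB r1<-Add1  regs: r0:7,r1:Add1,r2:6,r3:8,r4:2
  c3: issue ADD r4<-Add2  regs: r0:7,r1:Add1,r2:6,r3:8,r4:Add2
  c4: issue ADD r2<-Add3  regs: r0:7,r1:Add1,r2:Add3,r3:8,r4:Add2
  c5: CDB Add2=14; issue ADD r0<-Add2  regs: r0:Add2,r1:Add1,r2:Add3,r3:8,r4:14
  c6: CDB Add3=14; issue SUB r2<-Add3  regs: r0:Add2,r1:Add1,r2:Add3,r3:8,r4:14
  c7: CDB Mul1=56; issue MUL r0<-Mul1  regs: r0:Mul1,r1:Add1,r2:Add3,r3:8,r4:14
  c8: CDB Add2=28  regs: r0:Mul1,r1:Add1,r2:Add3,r3:8,r4:14
  c9: CDB Add1=50  regs: r0:Mul1,r1:50,r2:Add3,r3:8,r4:14
  c10: CDB Add3=20  regs: r0:Mul1,r1:50,r2:20,r3:8,r4:14
  c11: -  regs: r0:Mul1,r1:50,r2:20,r3:8,r4:14

STATUS = VALUE 20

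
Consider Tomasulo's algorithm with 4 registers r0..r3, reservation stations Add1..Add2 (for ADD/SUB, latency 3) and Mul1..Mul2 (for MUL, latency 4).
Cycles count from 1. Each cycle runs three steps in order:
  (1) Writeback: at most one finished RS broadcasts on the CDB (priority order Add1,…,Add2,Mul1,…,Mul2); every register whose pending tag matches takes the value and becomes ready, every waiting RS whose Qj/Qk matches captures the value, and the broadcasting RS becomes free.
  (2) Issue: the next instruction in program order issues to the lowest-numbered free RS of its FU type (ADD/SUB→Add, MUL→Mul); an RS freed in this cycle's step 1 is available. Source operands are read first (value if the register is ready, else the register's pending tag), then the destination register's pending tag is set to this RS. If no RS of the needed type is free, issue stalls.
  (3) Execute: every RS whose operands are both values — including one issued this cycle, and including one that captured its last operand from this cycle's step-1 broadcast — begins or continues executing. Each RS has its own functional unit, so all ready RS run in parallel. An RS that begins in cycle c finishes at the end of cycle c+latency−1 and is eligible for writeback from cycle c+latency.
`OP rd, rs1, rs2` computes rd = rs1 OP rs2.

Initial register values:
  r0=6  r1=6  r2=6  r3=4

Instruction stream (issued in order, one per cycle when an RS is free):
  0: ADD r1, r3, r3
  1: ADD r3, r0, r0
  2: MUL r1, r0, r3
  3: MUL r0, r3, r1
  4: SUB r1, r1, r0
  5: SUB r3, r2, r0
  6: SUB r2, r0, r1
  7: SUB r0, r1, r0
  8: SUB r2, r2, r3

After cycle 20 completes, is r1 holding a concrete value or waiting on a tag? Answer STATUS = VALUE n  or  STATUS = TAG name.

c1: issue ADD r1<-Add1 | r0:6,r1:Add1,r2:6,r3:4
c2: issue ADD r3<-Add2 | r0:6,r1:Add1,r2:6,r3:Add2
c3: issue MUL r1<-Mul1 | r0:6,r1:Mul1,r2:6,r3:Add2
c4: CDB Add1=8; issue MUL r0<-Mul2 | r0:Mul2,r1:Mul1,r2:6,r3:Add2
c5: CDB Add2=12; issue SUB r1<-Add1 | r0:Mul2,r1:Add1,r2:6,r3:12
c6: issue SUB r3<-Add2 | r0:Mul2,r1:Add1,r2:6,r3:Add2
c7: stall | r0:Mul2,r1:Add1,r2:6,r3:Add2
c8: stall | r0:Mul2,r1:Add1,r2:6,r3:Add2
c9: CDB Mul1=72; stall | r0:Mul2,r1:Add1,r2:6,r3:Add2
c10: stall | r0:Mul2,r1:Add1,r2:6,r3:Add2
c11: stall | r0:Mul2,r1:Add1,r2:6,r3:Add2
c12: stall | r0:Mul2,r1:Add1,r2:6,r3:Add2
c13: CDB Mul2=864; stall | r0:864,r1:Add1,r2:6,r3:Add2
c14: stall | r0:864,r1:Add1,r2:6,r3:Add2
c15: stall | r0:864,r1:Add1,r2:6,r3:Add2
c16: CDB Add1=-792; issue SUB r2<-Add1 | r0:864,r1:-792,r2:Add1,r3:Add2
c17: CDB Add2=-858; issue SUB r0<-Add2 | r0:Add2,r1:-792,r2:Add1,r3:-858
c18: stall | r0:Add2,r1:-792,r2:Add1,r3:-858
c19: CDB Add1=1656; issue SUB r2<-Add1 | r0:Add2,r1:-792,r2:Add1,r3:-858
c20: CDB Add2=-1656 | r0:-1656,r1:-792,r2:Add1,r3:-858

STATUS = VALUE -792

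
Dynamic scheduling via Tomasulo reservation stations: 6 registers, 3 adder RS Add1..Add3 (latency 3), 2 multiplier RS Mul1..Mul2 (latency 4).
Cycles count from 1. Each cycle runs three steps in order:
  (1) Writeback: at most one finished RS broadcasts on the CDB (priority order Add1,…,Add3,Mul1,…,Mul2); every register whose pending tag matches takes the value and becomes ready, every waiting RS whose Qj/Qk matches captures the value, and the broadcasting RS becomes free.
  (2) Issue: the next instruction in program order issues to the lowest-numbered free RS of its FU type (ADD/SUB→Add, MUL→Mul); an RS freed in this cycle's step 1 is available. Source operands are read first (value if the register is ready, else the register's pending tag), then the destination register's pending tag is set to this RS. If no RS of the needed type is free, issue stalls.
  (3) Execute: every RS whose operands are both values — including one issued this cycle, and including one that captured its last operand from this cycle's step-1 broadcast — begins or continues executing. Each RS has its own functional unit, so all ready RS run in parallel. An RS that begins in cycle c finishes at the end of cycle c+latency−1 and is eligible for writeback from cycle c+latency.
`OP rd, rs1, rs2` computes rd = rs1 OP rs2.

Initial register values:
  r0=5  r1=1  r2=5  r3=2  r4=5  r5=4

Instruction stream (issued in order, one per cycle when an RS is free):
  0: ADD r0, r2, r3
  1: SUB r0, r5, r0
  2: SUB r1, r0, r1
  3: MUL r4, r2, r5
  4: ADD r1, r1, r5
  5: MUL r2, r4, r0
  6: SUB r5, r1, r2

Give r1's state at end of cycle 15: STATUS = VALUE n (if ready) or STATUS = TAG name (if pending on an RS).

cycle 1: issue ADD r0<-Add1 // r0:Add1,r1:1,r2:5,r3:2,r4:5,r5:4
cycle 2: issue SUB r0<-Add2 // r0:Add2,r1:1,r2:5,r3:2,r4:5,r5:4
cycle 3: issue SUB r1<-Add3 // r0:Add2,r1:Add3,r2:5,r3:2,r4:5,r5:4
cycle 4: CDB Add1=7; issue MUL r4<-Mul1 // r0:Add2,r1:Add3,r2:5,r3:2,r4:Mul1,r5:4
cycle 5: issue ADD r1<-Add1 // r0:Add2,r1:Add1,r2:5,r3:2,r4:Mul1,r5:4
cycle 6: issue MUL r2<-Mul2 // r0:Add2,r1:Add1,r2:Mul2,r3:2,r4:Mul1,r5:4
cycle 7: CDB Add2=-3; issue SUB r5<-Add2 // r0:-3,r1:Add1,r2:Mul2,r3:2,r4:Mul1,r5:Add2
cycle 8: CDB Mul1=20 // r0:-3,r1:Add1,r2:Mul2,r3:2,r4:20,r5:Add2
cycle 9: - // r0:-3,r1:Add1,r2:Mul2,r3:2,r4:20,r5:Add2
cycle 10: CDB Add3=-4 // r0:-3,r1:Add1,r2:Mul2,r3:2,r4:20,r5:Add2
cycle 11: - // r0:-3,r1:Add1,r2:Mul2,r3:2,r4:20,r5:Add2
cycle 12: CDB Mul2=-60 // r0:-3,r1:Add1,r2:-60,r3:2,r4:20,r5:Add2
cycle 13: CDB Add1=0 // r0:-3,r1:0,r2:-60,r3:2,r4:20,r5:Add2
cycle 14: - // r0:-3,r1:0,r2:-60,r3:2,r4:20,r5:Add2
cycle 15: - // r0:-3,r1:0,r2:-60,r3:2,r4:20,r5:Add2

STATUS = VALUE 0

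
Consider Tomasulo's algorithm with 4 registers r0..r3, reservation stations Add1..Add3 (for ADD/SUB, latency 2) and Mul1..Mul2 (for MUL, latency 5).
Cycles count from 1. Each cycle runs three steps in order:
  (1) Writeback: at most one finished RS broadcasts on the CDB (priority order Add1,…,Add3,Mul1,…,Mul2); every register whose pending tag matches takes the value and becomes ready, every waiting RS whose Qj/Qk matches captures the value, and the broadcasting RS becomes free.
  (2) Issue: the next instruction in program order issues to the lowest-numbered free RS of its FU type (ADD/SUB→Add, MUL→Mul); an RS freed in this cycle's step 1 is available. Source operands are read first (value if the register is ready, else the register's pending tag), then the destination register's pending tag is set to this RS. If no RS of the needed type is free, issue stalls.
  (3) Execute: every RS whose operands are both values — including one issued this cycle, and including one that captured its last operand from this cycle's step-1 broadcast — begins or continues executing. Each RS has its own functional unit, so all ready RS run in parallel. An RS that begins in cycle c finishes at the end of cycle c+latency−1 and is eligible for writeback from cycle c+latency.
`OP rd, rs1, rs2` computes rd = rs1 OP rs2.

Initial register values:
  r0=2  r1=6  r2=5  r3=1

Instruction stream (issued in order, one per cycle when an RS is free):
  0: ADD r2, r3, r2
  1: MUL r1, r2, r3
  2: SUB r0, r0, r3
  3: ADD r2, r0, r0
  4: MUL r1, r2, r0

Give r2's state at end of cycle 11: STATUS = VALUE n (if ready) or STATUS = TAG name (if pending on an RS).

cycle 1: issue ADD r2<-Add1 // r0:2,r1:6,r2:Add1,r3:1
cycle 2: issue MUL r1<-Mul1 // r0:2,r1:Mul1,r2:Add1,r3:1
cycle 3: CDB Add1=6; issue SUB r0<-Add1 // r0:Add1,r1:Mul1,r2:6,r3:1
cycle 4: issue ADD r2<-Add2 // r0:Add1,r1:Mul1,r2:Add2,r3:1
cycle 5: CDB Add1=1; issue MUL r1<-Mul2 // r0:1,r1:Mul2,r2:Add2,r3:1
cycle 6: - // r0:1,r1:Mul2,r2:Add2,r3:1
cycle 7: CDB Add2=2 // r0:1,r1:Mul2,r2:2,r3:1
cycle 8: CDB Mul1=6 // r0:1,r1:Mul2,r2:2,r3:1
cycle 9: - // r0:1,r1:Mul2,r2:2,r3:1
cycle 10: - // r0:1,r1:Mul2,r2:2,r3:1
cycle 11: - // r0:1,r1:Mul2,r2:2,r3:1

STATUS = VALUE 2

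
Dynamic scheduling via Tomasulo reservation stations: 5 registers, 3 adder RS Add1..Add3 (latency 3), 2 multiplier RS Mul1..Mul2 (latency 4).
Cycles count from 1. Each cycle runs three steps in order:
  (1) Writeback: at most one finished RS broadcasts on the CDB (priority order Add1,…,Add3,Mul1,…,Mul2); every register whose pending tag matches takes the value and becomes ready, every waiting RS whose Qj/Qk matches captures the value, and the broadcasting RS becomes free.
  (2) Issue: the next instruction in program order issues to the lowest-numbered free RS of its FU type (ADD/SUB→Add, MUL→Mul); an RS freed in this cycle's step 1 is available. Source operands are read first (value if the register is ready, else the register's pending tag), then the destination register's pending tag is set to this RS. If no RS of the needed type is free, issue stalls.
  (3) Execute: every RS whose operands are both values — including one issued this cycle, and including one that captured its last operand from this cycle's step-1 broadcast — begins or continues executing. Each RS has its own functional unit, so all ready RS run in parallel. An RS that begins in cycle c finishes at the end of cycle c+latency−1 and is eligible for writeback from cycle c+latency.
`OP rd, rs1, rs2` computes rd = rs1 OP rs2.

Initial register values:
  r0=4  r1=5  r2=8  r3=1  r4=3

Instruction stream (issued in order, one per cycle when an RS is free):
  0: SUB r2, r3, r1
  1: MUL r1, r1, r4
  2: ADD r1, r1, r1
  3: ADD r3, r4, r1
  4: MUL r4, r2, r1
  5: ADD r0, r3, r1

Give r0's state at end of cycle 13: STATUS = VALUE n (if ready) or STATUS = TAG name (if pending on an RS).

c1: issue SUB r2<-Add1 | r0:4,r1:5,r2:Add1,r3:1,r4:3
c2: issue MUL r1<-Mul1 | r0:4,r1:Mul1,r2:Add1,r3:1,r4:3
c3: issue ADD r1<-Add2 | r0:4,r1:Add2,r2:Add1,r3:1,r4:3
c4: CDB Add1=-4; issue ADD r3<-Add1 | r0:4,r1:Add2,r2:-4,r3:Add1,r4:3
c5: issue MUL r4<-Mul2 | r0:4,r1:Add2,r2:-4,r3:Add1,r4:Mul2
c6: CDB Mul1=15; issue ADD r0<-Add3 | r0:Add3,r1:Add2,r2:-4,r3:Add1,r4:Mul2
c7: - | r0:Add3,r1:Add2,r2:-4,r3:Add1,r4:Mul2
c8: - | r0:Add3,r1:Add2,r2:-4,r3:Add1,r4:Mul2
c9: CDB Add2=30 | r0:Add3,r1:30,r2:-4,r3:Add1,r4:Mul2
c10: - | r0:Add3,r1:30,r2:-4,r3:Add1,r4:Mul2
c11: - | r0:Add3,r1:30,r2:-4,r3:Add1,r4:Mul2
c12: CDB Add1=33 | r0:Add3,r1:30,r2:-4,r3:33,r4:Mul2
c13: CDB Mul2=-120 | r0:Add3,r1:30,r2:-4,r3:33,r4:-120

STATUS = TAG Add3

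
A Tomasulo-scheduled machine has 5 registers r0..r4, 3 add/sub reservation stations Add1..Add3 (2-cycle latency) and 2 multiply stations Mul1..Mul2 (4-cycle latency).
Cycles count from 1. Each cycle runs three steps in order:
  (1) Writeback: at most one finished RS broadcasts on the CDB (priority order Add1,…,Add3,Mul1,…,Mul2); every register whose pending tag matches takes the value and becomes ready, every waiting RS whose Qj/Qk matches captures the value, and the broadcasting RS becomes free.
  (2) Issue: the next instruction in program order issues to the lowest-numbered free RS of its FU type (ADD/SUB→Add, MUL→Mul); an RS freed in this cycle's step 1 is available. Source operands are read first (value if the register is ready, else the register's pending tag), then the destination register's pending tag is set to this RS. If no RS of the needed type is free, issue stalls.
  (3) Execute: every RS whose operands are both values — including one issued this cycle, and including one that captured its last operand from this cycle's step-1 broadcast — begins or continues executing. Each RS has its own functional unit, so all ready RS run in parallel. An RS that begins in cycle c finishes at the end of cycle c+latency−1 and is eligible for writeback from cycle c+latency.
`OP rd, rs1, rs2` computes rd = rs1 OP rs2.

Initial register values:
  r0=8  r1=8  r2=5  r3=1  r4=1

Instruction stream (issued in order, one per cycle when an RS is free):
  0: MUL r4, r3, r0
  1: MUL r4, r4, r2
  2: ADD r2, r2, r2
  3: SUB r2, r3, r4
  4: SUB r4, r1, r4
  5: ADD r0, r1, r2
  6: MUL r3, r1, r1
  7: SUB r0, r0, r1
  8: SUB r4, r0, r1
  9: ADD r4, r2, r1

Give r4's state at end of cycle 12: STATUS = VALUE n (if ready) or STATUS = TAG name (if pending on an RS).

STATUS = VALUE -32

  c1: issue MUL r4<-Mul1  regs: r0:8,r1:8,r2:5,r3:1,r4:Mul1
  c2: issue MUL r4<-Mul2  regs: r0:8,r1:8,r2:5,r3:1,r4:Mul2
  c3: issue ADD r2<-Add1  regs: r0:8,r1:8,r2:Add1,r3:1,r4:Mul2
  c4: issue SUB r2<-Add2  regs: r0:8,r1:8,r2:Add2,r3:1,r4:Mul2
  c5: CDB Add1=10; issue SUB r4<-Add1  regs: r0:8,r1:8,r2:Add2,r3:1,r4:Add1
  c6: CDB Mul1=8; issue ADD r0<-Add3  regs: r0:Add3,r1:8,r2:Add2,r3:1,r4:Add1
  c7: issue MUL r3<-Mul1  regs: r0:Add3,r1:8,r2:Add2,r3:Mul1,r4:Add1
  c8: stall  regs: r0:Add3,r1:8,r2:Add2,r3:Mul1,r4:Add1
  c9: stall  regs: r0:Add3,r1:8,r2:Add2,r3:Mul1,r4:Add1
  c10: CDB Mul2=40; stall  regs: r0:Add3,r1:8,r2:Add2,r3:Mul1,r4:Add1
  c11: CDB Mul1=64; stall  regs: r0:Add3,r1:8,r2:Add2,r3:64,r4:Add1
  c12: CDB Add1=-32; issue SUB r0<-Add1  regs: r0:Add1,r1:8,r2:Add2,r3:64,r4:-32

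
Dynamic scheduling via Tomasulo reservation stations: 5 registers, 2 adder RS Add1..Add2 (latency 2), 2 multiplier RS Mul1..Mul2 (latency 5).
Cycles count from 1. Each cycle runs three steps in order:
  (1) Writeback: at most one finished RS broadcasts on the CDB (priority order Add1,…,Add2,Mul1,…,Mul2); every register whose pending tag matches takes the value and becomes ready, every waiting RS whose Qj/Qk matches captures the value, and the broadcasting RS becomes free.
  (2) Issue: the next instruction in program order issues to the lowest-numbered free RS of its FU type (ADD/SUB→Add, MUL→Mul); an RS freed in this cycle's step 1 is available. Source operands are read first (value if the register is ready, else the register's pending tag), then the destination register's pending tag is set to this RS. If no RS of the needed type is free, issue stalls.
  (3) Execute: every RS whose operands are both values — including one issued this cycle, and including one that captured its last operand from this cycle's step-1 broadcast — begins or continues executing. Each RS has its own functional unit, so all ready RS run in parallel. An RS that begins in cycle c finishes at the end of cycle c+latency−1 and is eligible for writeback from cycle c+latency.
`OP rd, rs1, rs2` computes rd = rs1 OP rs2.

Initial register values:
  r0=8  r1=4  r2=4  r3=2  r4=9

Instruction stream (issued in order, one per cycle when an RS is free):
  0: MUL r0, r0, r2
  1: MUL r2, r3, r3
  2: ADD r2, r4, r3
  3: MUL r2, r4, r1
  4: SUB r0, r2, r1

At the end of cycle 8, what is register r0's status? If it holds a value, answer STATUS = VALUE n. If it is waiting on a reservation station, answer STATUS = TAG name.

c1: issue MUL r0<-Mul1 | r0:Mul1,r1:4,r2:4,r3:2,r4:9
c2: issue MUL r2<-Mul2 | r0:Mul1,r1:4,r2:Mul2,r3:2,r4:9
c3: issue ADD r2<-Add1 | r0:Mul1,r1:4,r2:Add1,r3:2,r4:9
c4: stall | r0:Mul1,r1:4,r2:Add1,r3:2,r4:9
c5: CDB Add1=11; stall | r0:Mul1,r1:4,r2:11,r3:2,r4:9
c6: CDB Mul1=32; issue MUL r2<-Mul1 | r0:32,r1:4,r2:Mul1,r3:2,r4:9
c7: CDB Mul2=4; issue SUB r0<-Add1 | r0:Add1,r1:4,r2:Mul1,r3:2,r4:9
c8: - | r0:Add1,r1:4,r2:Mul1,r3:2,r4:9

STATUS = TAG Add1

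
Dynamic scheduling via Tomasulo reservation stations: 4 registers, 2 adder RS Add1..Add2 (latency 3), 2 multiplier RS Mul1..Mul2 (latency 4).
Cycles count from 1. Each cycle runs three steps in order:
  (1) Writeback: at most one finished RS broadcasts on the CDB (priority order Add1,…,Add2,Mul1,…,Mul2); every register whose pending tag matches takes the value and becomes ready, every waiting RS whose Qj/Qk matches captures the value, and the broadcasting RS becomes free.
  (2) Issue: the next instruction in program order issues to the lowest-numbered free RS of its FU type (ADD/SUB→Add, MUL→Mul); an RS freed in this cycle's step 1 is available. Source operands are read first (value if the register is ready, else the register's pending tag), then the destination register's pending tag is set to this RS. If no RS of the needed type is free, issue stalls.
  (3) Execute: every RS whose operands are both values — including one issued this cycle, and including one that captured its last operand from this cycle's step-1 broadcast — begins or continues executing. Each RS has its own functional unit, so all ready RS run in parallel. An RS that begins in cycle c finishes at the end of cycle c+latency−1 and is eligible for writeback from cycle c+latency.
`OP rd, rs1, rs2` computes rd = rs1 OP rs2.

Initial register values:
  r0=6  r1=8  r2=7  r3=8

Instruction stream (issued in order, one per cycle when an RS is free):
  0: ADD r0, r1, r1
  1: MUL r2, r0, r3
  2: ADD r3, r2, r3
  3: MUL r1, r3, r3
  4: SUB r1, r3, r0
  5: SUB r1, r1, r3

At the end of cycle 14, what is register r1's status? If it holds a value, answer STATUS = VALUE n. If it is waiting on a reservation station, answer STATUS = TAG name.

STATUS = TAG Add2

c1: issue ADD r0<-Add1 | r0:Add1,r1:8,r2:7,r3:8
c2: issue MUL r2<-Mul1 | r0:Add1,r1:8,r2:Mul1,r3:8
c3: issue ADD r3<-Add2 | r0:Add1,r1:8,r2:Mul1,r3:Add2
c4: CDB Add1=16; issue MUL r1<-Mul2 | r0:16,r1:Mul2,r2:Mul1,r3:Add2
c5: issue SUB r1<-Add1 | r0:16,r1:Add1,r2:Mul1,r3:Add2
c6: stall | r0:16,r1:Add1,r2:Mul1,r3:Add2
c7: stall | r0:16,r1:Add1,r2:Mul1,r3:Add2
c8: CDB Mul1=128; stall | r0:16,r1:Add1,r2:128,r3:Add2
c9: stall | r0:16,r1:Add1,r2:128,r3:Add2
c10: stall | r0:16,r1:Add1,r2:128,r3:Add2
c11: CDB Add2=136; issue SUB r1<-Add2 | r0:16,r1:Add2,r2:128,r3:136
c12: - | r0:16,r1:Add2,r2:128,r3:136
c13: - | r0:16,r1:Add2,r2:128,r3:136
c14: CDB Add1=120 | r0:16,r1:Add2,r2:128,r3:136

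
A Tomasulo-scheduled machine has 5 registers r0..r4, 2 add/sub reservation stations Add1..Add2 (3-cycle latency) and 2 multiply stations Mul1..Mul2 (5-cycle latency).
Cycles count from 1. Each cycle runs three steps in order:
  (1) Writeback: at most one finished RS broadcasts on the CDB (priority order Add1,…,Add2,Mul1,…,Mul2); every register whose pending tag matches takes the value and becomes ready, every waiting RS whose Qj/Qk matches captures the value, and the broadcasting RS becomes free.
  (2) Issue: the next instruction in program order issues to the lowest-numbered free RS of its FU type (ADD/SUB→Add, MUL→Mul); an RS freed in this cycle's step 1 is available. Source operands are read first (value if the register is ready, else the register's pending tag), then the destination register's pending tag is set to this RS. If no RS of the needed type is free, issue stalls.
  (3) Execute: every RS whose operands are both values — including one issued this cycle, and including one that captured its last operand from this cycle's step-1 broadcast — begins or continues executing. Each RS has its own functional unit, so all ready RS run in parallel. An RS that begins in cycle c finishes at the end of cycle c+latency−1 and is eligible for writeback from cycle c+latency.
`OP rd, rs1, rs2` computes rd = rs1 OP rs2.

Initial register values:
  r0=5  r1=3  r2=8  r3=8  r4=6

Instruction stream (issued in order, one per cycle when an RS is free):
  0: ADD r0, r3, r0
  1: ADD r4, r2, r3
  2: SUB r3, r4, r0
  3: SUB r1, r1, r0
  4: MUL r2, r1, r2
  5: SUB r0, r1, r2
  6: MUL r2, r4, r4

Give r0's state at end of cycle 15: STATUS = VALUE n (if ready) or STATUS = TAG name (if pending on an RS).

  c1: issue ADD r0<-Add1  regs: r0:Add1,r1:3,r2:8,r3:8,r4:6
  c2: issue ADD r4<-Add2  regs: r0:Add1,r1:3,r2:8,r3:8,r4:Add2
  c3: stall  regs: r0:Add1,r1:3,r2:8,r3:8,r4:Add2
  c4: CDB Add1=13; issue SUB r3<-Add1  regs: r0:13,r1:3,r2:8,r3:Add1,r4:Add2
  c5: CDB Add2=16; issue SUB r1<-Add2  regs: r0:13,r1:Add2,r2:8,r3:Add1,r4:16
  c6: issue MUL r2<-Mul1  regs: r0:13,r1:Add2,r2:Mul1,r3:Add1,r4:16
  c7: stall  regs: r0:13,r1:Add2,r2:Mul1,r3:Add1,r4:16
  c8: CDB Add1=3; issue SUB r0<-Add1  regs: r0:Add1,r1:Add2,r2:Mul1,r3:3,r4:16
  c9: CDB Add2=-10; issue MUL r2<-Mul2  regs: r0:Add1,r1:-10,r2:Mul2,r3:3,r4:16
  c10: -  regs: r0:Add1,r1:-10,r2:Mul2,r3:3,r4:16
  c11: -  regs: r0:Add1,r1:-10,r2:Mul2,r3:3,r4:16
  c12: -  regs: r0:Add1,r1:-10,r2:Mul2,r3:3,r4:16
  c13: -  regs: r0:Add1,r1:-10,r2:Mul2,r3:3,r4:16
  c14: CDB Mul1=-80  regs: r0:Add1,r1:-10,r2:Mul2,r3:3,r4:16
  c15: CDB Mul2=256  regs: r0:Add1,r1:-10,r2:256,r3:3,r4:16

STATUS = TAG Add1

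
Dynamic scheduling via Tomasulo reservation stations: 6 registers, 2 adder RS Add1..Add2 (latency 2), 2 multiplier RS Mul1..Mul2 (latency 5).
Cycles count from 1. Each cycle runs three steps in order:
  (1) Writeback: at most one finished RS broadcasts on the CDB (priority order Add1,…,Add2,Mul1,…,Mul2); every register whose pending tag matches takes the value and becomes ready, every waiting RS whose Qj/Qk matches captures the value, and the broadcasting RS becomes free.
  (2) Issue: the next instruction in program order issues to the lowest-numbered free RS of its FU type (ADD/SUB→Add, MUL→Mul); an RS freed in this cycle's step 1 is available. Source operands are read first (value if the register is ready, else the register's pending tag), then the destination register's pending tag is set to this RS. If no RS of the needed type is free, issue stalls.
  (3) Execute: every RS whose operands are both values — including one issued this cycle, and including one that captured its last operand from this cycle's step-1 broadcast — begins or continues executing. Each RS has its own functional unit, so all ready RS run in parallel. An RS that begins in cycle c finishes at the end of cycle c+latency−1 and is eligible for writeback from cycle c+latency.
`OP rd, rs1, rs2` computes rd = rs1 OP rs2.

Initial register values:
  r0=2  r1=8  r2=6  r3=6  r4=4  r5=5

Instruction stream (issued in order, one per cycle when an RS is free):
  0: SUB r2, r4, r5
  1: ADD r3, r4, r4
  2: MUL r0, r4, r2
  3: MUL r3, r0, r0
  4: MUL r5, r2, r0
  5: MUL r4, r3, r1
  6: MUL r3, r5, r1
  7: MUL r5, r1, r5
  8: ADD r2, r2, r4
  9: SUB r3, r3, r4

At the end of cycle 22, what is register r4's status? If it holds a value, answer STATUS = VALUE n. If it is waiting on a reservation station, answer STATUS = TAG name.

c1: issue SUB r2<-Add1 | r0:2,r1:8,r2:Add1,r3:6,r4:4,r5:5
c2: issue ADD r3<-Add2 | r0:2,r1:8,r2:Add1,r3:Add2,r4:4,r5:5
c3: CDB Add1=-1; issue MUL r0<-Mul1 | r0:Mul1,r1:8,r2:-1,r3:Add2,r4:4,r5:5
c4: CDB Add2=8; issue MUL r3<-Mul2 | r0:Mul1,r1:8,r2:-1,r3:Mul2,r4:4,r5:5
c5: stall | r0:Mul1,r1:8,r2:-1,r3:Mul2,r4:4,r5:5
c6: stall | r0:Mul1,r1:8,r2:-1,r3:Mul2,r4:4,r5:5
c7: stall | r0:Mul1,r1:8,r2:-1,r3:Mul2,r4:4,r5:5
c8: CDB Mul1=-4; issue MUL r5<-Mul1 | r0:-4,r1:8,r2:-1,r3:Mul2,r4:4,r5:Mul1
c9: stall | r0:-4,r1:8,r2:-1,r3:Mul2,r4:4,r5:Mul1
c10: stall | r0:-4,r1:8,r2:-1,r3:Mul2,r4:4,r5:Mul1
c11: stall | r0:-4,r1:8,r2:-1,r3:Mul2,r4:4,r5:Mul1
c12: stall | r0:-4,r1:8,r2:-1,r3:Mul2,r4:4,r5:Mul1
c13: CDB Mul1=4; issue MUL r4<-Mul1 | r0:-4,r1:8,r2:-1,r3:Mul2,r4:Mul1,r5:4
c14: CDB Mul2=16; issue MUL r3<-Mul2 | r0:-4,r1:8,r2:-1,r3:Mul2,r4:Mul1,r5:4
c15: stall | r0:-4,r1:8,r2:-1,r3:Mul2,r4:Mul1,r5:4
c16: stall | r0:-4,r1:8,r2:-1,r3:Mul2,r4:Mul1,r5:4
c17: stall | r0:-4,r1:8,r2:-1,r3:Mul2,r4:Mul1,r5:4
c18: stall | r0:-4,r1:8,r2:-1,r3:Mul2,r4:Mul1,r5:4
c19: CDB Mul1=128; issue MUL r5<-Mul1 | r0:-4,r1:8,r2:-1,r3:Mul2,r4:128,r5:Mul1
c20: CDB Mul2=32; issue ADD r2<-Add1 | r0:-4,r1:8,r2:Add1,r3:32,r4:128,r5:Mul1
c21: issue SUB r3<-Add2 | r0:-4,r1:8,r2:Add1,r3:Add2,r4:128,r5:Mul1
c22: CDB Add1=127 | r0:-4,r1:8,r2:127,r3:Add2,r4:128,r5:Mul1

STATUS = VALUE 128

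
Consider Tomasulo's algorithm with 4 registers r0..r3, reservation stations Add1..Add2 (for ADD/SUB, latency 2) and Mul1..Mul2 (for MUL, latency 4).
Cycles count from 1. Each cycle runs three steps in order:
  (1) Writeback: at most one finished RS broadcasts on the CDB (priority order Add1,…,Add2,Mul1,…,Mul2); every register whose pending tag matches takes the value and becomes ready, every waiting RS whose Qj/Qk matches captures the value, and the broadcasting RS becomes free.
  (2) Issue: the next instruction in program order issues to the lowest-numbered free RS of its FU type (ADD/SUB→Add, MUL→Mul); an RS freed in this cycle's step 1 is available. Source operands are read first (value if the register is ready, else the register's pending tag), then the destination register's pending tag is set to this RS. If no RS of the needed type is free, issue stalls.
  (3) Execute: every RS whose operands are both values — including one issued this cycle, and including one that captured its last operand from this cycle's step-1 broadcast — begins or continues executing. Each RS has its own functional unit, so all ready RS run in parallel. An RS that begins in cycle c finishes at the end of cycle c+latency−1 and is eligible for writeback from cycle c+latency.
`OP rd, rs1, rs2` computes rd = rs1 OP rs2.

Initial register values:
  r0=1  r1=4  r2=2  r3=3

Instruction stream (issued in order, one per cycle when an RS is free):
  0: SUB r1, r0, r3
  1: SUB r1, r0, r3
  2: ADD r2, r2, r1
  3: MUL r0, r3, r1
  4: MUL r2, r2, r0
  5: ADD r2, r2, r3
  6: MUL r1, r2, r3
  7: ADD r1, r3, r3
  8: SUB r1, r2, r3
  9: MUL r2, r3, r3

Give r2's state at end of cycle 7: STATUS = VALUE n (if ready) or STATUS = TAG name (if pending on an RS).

STATUS = TAG Add1

  c1: issue SUB r1<-Add1  regs: r0:1,r1:Add1,r2:2,r3:3
  c2: issue SUB r1<-Add2  regs: r0:1,r1:Add2,r2:2,r3:3
  c3: CDB Add1=-2; issue ADD r2<-Add1  regs: r0:1,r1:Add2,r2:Add1,r3:3
  c4: CDB Add2=-2; issue MUL r0<-Mul1  regs: r0:Mul1,r1:-2,r2:Add1,r3:3
  c5: issue MUL r2<-Mul2  regs: r0:Mul1,r1:-2,r2:Mul2,r3:3
  c6: CDB Add1=0; issue ADD r2<-Add1  regs: r0:Mul1,r1:-2,r2:Add1,r3:3
  c7: stall  regs: r0:Mul1,r1:-2,r2:Add1,r3:3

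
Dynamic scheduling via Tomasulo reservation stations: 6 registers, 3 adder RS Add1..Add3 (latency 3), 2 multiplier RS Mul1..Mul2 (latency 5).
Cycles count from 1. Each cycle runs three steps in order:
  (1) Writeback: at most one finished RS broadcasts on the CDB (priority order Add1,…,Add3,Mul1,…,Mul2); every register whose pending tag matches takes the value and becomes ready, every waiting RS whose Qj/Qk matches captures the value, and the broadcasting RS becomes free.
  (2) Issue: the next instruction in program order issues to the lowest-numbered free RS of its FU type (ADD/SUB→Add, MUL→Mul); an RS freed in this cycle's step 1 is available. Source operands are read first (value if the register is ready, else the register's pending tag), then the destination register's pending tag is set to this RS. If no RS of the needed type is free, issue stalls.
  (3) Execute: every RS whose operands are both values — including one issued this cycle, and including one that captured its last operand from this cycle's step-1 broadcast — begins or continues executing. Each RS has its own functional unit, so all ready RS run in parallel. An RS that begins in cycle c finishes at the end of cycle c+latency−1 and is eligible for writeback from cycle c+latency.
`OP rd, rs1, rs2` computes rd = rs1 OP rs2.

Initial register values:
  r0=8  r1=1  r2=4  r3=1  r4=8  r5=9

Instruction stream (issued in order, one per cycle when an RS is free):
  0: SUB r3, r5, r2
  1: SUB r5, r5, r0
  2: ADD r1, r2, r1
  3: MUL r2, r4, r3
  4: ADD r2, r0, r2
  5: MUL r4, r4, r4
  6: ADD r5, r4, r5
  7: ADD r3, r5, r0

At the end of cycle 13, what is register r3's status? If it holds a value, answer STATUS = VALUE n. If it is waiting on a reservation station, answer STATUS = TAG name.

STATUS = TAG Add3

c1: issue SUB r3<-Add1 | r0:8,r1:1,r2:4,r3:Add1,r4:8,r5:9
c2: issue SUB r5<-Add2 | r0:8,r1:1,r2:4,r3:Add1,r4:8,r5:Add2
c3: issue ADD r1<-Add3 | r0:8,r1:Add3,r2:4,r3:Add1,r4:8,r5:Add2
c4: CDB Add1=5; issue MUL r2<-Mul1 | r0:8,r1:Add3,r2:Mul1,r3:5,r4:8,r5:Add2
c5: CDB Add2=1; issue ADD r2<-Add1 | r0:8,r1:Add3,r2:Add1,r3:5,r4:8,r5:1
c6: CDB Add3=5; issue MUL r4<-Mul2 | r0:8,r1:5,r2:Add1,r3:5,r4:Mul2,r5:1
c7: issue ADD r5<-Add2 | r0:8,r1:5,r2:Add1,r3:5,r4:Mul2,r5:Add2
c8: issue ADD r3<-Add3 | r0:8,r1:5,r2:Add1,r3:Add3,r4:Mul2,r5:Add2
c9: CDB Mul1=40 | r0:8,r1:5,r2:Add1,r3:Add3,r4:Mul2,r5:Add2
c10: - | r0:8,r1:5,r2:Add1,r3:Add3,r4:Mul2,r5:Add2
c11: CDB Mul2=64 | r0:8,r1:5,r2:Add1,r3:Add3,r4:64,r5:Add2
c12: CDB Add1=48 | r0:8,r1:5,r2:48,r3:Add3,r4:64,r5:Add2
c13: - | r0:8,r1:5,r2:48,r3:Add3,r4:64,r5:Add2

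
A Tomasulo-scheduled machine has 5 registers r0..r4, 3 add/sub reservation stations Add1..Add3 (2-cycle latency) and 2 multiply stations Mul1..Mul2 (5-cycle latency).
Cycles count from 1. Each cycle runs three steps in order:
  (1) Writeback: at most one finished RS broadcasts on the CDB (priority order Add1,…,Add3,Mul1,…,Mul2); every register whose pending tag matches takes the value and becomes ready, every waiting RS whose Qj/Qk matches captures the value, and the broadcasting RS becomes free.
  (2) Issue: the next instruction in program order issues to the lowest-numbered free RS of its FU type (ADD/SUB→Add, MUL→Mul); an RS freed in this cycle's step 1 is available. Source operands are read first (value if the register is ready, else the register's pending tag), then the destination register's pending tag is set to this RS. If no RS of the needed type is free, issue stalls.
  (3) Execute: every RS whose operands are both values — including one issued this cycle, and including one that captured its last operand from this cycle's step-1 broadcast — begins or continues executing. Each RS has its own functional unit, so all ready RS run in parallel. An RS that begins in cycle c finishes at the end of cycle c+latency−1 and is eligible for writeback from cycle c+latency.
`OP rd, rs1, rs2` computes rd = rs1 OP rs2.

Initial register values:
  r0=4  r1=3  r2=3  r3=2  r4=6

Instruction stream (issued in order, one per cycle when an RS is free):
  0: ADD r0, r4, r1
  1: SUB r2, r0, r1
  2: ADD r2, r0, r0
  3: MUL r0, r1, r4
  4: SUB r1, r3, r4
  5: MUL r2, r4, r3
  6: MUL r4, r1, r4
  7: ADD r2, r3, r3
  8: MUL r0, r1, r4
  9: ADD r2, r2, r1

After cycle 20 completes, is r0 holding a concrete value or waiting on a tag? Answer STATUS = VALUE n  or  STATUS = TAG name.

  c1: issue ADD r0<-Add1  regs: r0:Add1,r1:3,r2:3,r3:2,r4:6
  c2: issue SUB r2<-Add2  regs: r0:Add1,r1:3,r2:Add2,r3:2,r4:6
  c3: CDB Add1=9; issue ADD r2<-Add1  regs: r0:9,r1:3,r2:Add1,r3:2,r4:6
  c4: issue MUL r0<-Mul1  regs: r0:Mul1,r1:3,r2:Add1,r3:2,r4:6
  c5: CDB Add1=18; issue SUB r1<-Add1  regs: r0:Mul1,r1:Add1,r2:18,r3:2,r4:6
  c6: CDB Add2=6; issue MUL r2<-Mul2  regs: r0:Mul1,r1:Add1,r2:Mul2,r3:2,r4:6
  c7: CDB Add1=-4; stall  regs: r0:Mul1,r1:-4,r2:Mul2,r3:2,r4:6
  c8: stall  regs: r0:Mul1,r1:-4,r2:Mul2,r3:2,r4:6
  c9: CDB Mul1=18; issue MUL r4<-Mul1  regs: r0:18,r1:-4,r2:Mul2,r3:2,r4:Mul1
  c10: issue ADD r2<-Add1  regs: r0:18,r1:-4,r2:Add1,r3:2,r4:Mul1
  c11: CDB Mul2=12; issue MUL r0<-Mul2  regs: r0:Mul2,r1:-4,r2:Add1,r3:2,r4:Mul1
  c12: CDB Add1=4; issue ADD r2<-Add1  regs: r0:Mul2,r1:-4,r2:Add1,r3:2,r4:Mul1
  c13: -  regs: r0:Mul2,r1:-4,r2:Add1,r3:2,r4:Mul1
  c14: CDB Add1=0  regs: r0:Mul2,r1:-4,r2:0,r3:2,r4:Mul1
  c15: CDB Mul1=-24  regs: r0:Mul2,r1:-4,r2:0,r3:2,r4:-24
  c16: -  regs: r0:Mul2,r1:-4,r2:0,r3:2,r4:-24
  c17: -  regs: r0:Mul2,r1:-4,r2:0,r3:2,r4:-24
  c18: -  regs: r0:Mul2,r1:-4,r2:0,r3:2,r4:-24
  c19: -  regs: r0:Mul2,r1:-4,r2:0,r3:2,r4:-24
  c20: CDB Mul2=96  regs: r0:96,r1:-4,r2:0,r3:2,r4:-24

STATUS = VALUE 96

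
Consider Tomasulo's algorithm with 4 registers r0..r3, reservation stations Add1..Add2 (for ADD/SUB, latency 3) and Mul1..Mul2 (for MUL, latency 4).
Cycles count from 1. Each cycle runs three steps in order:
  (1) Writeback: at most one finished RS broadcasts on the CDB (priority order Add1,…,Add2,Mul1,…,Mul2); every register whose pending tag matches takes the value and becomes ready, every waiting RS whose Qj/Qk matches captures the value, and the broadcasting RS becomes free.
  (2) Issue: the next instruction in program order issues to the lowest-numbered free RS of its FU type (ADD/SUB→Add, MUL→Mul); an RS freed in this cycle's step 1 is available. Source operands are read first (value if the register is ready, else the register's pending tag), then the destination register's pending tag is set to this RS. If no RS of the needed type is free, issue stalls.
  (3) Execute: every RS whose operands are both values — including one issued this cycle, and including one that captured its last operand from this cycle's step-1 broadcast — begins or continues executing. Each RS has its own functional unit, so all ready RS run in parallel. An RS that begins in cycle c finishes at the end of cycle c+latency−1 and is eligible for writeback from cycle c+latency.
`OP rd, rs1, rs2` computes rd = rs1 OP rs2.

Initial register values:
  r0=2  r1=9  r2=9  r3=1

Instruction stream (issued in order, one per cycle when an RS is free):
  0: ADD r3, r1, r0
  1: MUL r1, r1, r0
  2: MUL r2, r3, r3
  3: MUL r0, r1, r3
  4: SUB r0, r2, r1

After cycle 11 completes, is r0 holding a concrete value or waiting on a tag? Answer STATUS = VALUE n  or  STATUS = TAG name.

STATUS = VALUE 103

c1: issue ADD r3<-Add1 | r0:2,r1:9,r2:9,r3:Add1
c2: issue MUL r1<-Mul1 | r0:2,r1:Mul1,r2:9,r3:Add1
c3: issue MUL r2<-Mul2 | r0:2,r1:Mul1,r2:Mul2,r3:Add1
c4: CDB Add1=11; stall | r0:2,r1:Mul1,r2:Mul2,r3:11
c5: stall | r0:2,r1:Mul1,r2:Mul2,r3:11
c6: CDB Mul1=18; issue MUL r0<-Mul1 | r0:Mul1,r1:18,r2:Mul2,r3:11
c7: issue SUB r0<-Add1 | r0:Add1,r1:18,r2:Mul2,r3:11
c8: CDB Mul2=121 | r0:Add1,r1:18,r2:121,r3:11
c9: - | r0:Add1,r1:18,r2:121,r3:11
c10: CDB Mul1=198 | r0:Add1,r1:18,r2:121,r3:11
c11: CDB Add1=103 | r0:103,r1:18,r2:121,r3:11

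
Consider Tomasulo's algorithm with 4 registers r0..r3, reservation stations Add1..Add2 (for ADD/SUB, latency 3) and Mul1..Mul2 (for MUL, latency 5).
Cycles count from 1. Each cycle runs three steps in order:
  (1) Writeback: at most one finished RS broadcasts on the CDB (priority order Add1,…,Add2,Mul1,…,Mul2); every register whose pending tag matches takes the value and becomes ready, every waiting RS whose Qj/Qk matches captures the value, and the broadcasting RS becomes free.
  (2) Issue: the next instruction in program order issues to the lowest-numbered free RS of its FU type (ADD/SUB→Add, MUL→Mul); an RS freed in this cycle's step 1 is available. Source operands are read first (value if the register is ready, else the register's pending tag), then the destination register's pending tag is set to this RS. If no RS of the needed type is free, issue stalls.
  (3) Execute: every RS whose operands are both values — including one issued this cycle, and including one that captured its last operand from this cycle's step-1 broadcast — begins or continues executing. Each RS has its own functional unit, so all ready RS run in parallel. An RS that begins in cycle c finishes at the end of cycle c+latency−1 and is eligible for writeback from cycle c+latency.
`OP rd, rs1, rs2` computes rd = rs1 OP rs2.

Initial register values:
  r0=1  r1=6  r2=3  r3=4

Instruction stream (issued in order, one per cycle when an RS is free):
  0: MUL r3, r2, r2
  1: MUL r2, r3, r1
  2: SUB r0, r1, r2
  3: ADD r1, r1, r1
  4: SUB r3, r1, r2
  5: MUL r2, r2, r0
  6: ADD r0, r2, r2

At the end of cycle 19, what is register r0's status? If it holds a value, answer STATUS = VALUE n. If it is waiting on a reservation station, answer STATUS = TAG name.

c1: issue MUL r3<-Mul1 | r0:1,r1:6,r2:3,r3:Mul1
c2: issue MUL r2<-Mul2 | r0:1,r1:6,r2:Mul2,r3:Mul1
c3: issue SUB r0<-Add1 | r0:Add1,r1:6,r2:Mul2,r3:Mul1
c4: issue ADD r1<-Add2 | r0:Add1,r1:Add2,r2:Mul2,r3:Mul1
c5: stall | r0:Add1,r1:Add2,r2:Mul2,r3:Mul1
c6: CDB Mul1=9; stall | r0:Add1,r1:Add2,r2:Mul2,r3:9
c7: CDB Add2=12; issue SUB r3<-Add2 | r0:Add1,r1:12,r2:Mul2,r3:Add2
c8: issue MUL r2<-Mul1 | r0:Add1,r1:12,r2:Mul1,r3:Add2
c9: stall | r0:Add1,r1:12,r2:Mul1,r3:Add2
c10: stall | r0:Add1,r1:12,r2:Mul1,r3:Add2
c11: CDB Mul2=54; stall | r0:Add1,r1:12,r2:Mul1,r3:Add2
c12: stall | r0:Add1,r1:12,r2:Mul1,r3:Add2
c13: stall | r0:Add1,r1:12,r2:Mul1,r3:Add2
c14: CDB Add1=-48; issue ADD r0<-Add1 | r0:Add1,r1:12,r2:Mul1,r3:Add2
c15: CDB Add2=-42 | r0:Add1,r1:12,r2:Mul1,r3:-42
c16: - | r0:Add1,r1:12,r2:Mul1,r3:-42
c17: - | r0:Add1,r1:12,r2:Mul1,r3:-42
c18: - | r0:Add1,r1:12,r2:Mul1,r3:-42
c19: CDB Mul1=-2592 | r0:Add1,r1:12,r2:-2592,r3:-42

STATUS = TAG Add1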